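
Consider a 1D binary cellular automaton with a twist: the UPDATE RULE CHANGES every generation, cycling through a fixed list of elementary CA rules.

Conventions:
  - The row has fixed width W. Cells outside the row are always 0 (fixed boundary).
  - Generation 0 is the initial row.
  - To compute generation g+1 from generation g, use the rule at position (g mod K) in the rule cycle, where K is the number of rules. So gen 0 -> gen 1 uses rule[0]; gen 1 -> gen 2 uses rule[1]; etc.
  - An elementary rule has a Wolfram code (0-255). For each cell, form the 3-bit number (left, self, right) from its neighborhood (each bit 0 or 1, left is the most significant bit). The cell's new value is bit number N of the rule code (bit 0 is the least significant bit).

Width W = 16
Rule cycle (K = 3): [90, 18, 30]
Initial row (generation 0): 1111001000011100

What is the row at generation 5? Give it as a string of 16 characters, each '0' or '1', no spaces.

Answer: 0011000001100000

Derivation:
Gen 0: 1111001000011100
Gen 1 (rule 90): 1001110100110110
Gen 2 (rule 18): 0110000011000001
Gen 3 (rule 30): 1101000110100011
Gen 4 (rule 90): 1100101110010111
Gen 5 (rule 18): 0011000001100000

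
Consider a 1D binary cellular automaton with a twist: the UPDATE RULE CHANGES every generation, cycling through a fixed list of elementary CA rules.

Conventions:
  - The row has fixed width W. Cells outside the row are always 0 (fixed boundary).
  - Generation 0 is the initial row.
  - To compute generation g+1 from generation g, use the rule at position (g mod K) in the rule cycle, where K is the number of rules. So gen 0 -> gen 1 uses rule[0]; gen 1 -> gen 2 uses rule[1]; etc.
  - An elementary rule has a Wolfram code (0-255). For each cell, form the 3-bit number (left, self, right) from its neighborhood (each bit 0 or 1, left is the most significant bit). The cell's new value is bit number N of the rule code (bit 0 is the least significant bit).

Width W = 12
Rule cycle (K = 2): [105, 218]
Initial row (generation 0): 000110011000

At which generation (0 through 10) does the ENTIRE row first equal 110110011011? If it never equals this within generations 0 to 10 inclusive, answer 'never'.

Answer: 1

Derivation:
Gen 0: 000110011000
Gen 1 (rule 105): 110110011011
Gen 2 (rule 218): 110111111011
Gen 3 (rule 105): 111100001111
Gen 4 (rule 218): 111110011111
Gen 5 (rule 105): 100010010001
Gen 6 (rule 218): 010101101010
Gen 7 (rule 105): 001011110100
Gen 8 (rule 218): 010011110010
Gen 9 (rule 105): 000010010000
Gen 10 (rule 218): 000101101000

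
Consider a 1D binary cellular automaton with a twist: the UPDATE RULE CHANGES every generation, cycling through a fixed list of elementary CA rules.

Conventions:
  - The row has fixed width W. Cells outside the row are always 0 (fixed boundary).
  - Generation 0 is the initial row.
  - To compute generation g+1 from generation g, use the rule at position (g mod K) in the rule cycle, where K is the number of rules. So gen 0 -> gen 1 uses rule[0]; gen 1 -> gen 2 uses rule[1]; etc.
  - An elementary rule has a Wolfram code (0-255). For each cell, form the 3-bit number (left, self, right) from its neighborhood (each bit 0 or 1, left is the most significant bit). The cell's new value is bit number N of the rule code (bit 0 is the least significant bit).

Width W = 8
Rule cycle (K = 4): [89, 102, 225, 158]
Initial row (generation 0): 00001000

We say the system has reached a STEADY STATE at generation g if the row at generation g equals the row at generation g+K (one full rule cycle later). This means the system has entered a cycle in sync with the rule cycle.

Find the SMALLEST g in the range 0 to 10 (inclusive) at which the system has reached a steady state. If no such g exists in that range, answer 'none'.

Gen 0: 00001000
Gen 1 (rule 89): 11100111
Gen 2 (rule 102): 00101001
Gen 3 (rule 225): 10010000
Gen 4 (rule 158): 11111000
Gen 5 (rule 89): 10001111
Gen 6 (rule 102): 10010001
Gen 7 (rule 225): 00000100
Gen 8 (rule 158): 00001110
Gen 9 (rule 89): 11101011
Gen 10 (rule 102): 00111101
Gen 11 (rule 225): 10011110
Gen 12 (rule 158): 11111101
Gen 13 (rule 89): 10000100
Gen 14 (rule 102): 10001100

Answer: none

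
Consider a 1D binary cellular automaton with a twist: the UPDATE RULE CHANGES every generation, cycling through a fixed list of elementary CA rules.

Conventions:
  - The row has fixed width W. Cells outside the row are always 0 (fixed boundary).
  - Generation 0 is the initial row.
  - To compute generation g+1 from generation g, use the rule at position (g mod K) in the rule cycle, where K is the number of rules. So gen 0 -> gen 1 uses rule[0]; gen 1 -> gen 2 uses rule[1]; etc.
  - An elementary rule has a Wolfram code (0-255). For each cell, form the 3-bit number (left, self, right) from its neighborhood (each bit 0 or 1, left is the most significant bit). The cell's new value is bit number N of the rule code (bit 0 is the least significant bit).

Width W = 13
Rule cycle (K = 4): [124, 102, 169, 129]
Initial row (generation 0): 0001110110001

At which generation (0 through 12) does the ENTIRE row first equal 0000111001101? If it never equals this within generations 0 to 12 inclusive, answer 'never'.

Gen 0: 0001110110001
Gen 1 (rule 124): 0001011111001
Gen 2 (rule 102): 0011100001011
Gen 3 (rule 169): 1011001100110
Gen 4 (rule 129): 0000000000000
Gen 5 (rule 124): 0000000000000
Gen 6 (rule 102): 0000000000000
Gen 7 (rule 169): 1111111111111
Gen 8 (rule 129): 0111111111110
Gen 9 (rule 124): 0100000000011
Gen 10 (rule 102): 1100000000101
Gen 11 (rule 169): 1001111110010
Gen 12 (rule 129): 0000111100000

Answer: never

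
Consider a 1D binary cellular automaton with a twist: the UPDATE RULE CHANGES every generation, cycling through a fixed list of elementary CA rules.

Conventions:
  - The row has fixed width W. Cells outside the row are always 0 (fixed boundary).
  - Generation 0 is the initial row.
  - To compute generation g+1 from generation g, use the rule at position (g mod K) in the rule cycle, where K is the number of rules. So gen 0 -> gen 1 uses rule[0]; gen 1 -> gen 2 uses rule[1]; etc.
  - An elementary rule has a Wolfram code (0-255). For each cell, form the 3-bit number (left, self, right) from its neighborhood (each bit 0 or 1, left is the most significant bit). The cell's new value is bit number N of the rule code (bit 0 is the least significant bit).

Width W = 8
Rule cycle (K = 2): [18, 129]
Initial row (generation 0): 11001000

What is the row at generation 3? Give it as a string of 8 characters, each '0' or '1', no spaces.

Answer: 01000010

Derivation:
Gen 0: 11001000
Gen 1 (rule 18): 00110100
Gen 2 (rule 129): 10000001
Gen 3 (rule 18): 01000010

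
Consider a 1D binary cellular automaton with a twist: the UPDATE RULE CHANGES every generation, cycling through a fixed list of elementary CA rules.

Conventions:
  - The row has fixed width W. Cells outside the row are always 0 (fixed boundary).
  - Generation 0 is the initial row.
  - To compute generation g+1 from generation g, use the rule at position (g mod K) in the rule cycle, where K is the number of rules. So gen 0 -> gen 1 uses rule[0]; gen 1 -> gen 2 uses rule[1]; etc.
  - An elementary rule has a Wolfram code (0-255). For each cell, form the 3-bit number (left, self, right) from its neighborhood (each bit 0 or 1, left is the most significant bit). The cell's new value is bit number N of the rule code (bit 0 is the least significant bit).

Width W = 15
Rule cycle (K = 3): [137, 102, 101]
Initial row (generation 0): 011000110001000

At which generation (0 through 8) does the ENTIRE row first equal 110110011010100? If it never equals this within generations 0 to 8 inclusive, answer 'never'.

Answer: 8

Derivation:
Gen 0: 011000110001000
Gen 1 (rule 137): 010010100100011
Gen 2 (rule 102): 110111101100101
Gen 3 (rule 101): 011000110100111
Gen 4 (rule 137): 010010100000110
Gen 5 (rule 102): 110111100001010
Gen 6 (rule 101): 011000101101110
Gen 7 (rule 137): 010010001001100
Gen 8 (rule 102): 110110011010100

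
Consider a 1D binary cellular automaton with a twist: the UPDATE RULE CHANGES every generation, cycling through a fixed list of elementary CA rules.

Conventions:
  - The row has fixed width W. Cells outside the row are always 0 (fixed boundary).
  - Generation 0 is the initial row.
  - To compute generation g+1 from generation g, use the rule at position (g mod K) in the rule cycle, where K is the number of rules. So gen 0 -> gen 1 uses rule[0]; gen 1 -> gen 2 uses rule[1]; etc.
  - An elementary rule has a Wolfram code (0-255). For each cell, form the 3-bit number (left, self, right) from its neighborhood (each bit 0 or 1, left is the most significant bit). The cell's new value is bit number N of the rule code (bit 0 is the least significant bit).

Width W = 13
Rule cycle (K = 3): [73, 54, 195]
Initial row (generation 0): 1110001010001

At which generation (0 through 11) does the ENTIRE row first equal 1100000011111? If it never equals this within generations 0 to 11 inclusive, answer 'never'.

Answer: 11

Derivation:
Gen 0: 1110001010001
Gen 1 (rule 73): 1010100000100
Gen 2 (rule 54): 1111110001110
Gen 3 (rule 195): 0111110110110
Gen 4 (rule 73): 0100010110110
Gen 5 (rule 54): 1110111001001
Gen 6 (rule 195): 0110011010010
Gen 7 (rule 73): 0110011000000
Gen 8 (rule 54): 1001100100000
Gen 9 (rule 195): 0010101001111
Gen 10 (rule 73): 1000000001001
Gen 11 (rule 54): 1100000011111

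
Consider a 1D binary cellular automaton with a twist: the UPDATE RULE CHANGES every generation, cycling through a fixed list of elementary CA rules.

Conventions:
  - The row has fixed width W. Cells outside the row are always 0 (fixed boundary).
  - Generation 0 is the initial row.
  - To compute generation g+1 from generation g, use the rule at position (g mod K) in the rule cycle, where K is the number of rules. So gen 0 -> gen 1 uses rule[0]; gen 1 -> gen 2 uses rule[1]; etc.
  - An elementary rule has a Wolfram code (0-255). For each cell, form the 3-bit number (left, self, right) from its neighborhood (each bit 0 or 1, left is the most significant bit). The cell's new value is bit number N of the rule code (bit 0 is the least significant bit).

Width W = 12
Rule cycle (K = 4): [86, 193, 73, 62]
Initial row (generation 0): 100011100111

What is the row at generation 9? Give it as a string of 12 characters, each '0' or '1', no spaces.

Gen 0: 100011100111
Gen 1 (rule 86): 110100111001
Gen 2 (rule 193): 010000011000
Gen 3 (rule 73): 000111011011
Gen 4 (rule 62): 001100110110
Gen 5 (rule 86): 010111010011
Gen 6 (rule 193): 000011000001
Gen 7 (rule 73): 111011011100
Gen 8 (rule 62): 100110110010
Gen 9 (rule 86): 111010011111

Answer: 111010011111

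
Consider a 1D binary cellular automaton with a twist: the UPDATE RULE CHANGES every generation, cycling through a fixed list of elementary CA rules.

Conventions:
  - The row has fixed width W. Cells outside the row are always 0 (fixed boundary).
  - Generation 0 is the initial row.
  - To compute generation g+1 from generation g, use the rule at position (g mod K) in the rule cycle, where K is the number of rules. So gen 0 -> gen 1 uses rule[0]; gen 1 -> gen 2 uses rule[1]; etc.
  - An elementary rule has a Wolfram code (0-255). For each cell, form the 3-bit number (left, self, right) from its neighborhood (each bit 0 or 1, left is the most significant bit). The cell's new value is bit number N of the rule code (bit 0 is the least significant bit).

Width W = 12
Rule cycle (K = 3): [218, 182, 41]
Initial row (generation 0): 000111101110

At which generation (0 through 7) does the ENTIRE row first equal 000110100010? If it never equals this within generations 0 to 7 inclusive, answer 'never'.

Gen 0: 000111101110
Gen 1 (rule 218): 001111101111
Gen 2 (rule 182): 010111010110
Gen 3 (rule 41): 001100101100
Gen 4 (rule 218): 011111001110
Gen 5 (rule 182): 101110110101
Gen 6 (rule 41): 011001101010
Gen 7 (rule 218): 111111100001

Answer: never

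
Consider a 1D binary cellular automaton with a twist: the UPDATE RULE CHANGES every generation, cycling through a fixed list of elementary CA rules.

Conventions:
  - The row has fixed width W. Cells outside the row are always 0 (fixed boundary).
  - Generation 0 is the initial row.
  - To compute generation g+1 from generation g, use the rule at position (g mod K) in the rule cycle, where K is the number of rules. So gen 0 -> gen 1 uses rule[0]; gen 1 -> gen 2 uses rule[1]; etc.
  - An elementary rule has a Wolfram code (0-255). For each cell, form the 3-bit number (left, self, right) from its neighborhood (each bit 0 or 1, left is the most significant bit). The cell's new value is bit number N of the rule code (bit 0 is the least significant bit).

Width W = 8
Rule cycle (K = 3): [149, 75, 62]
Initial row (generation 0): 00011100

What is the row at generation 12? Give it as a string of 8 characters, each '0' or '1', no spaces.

Gen 0: 00011100
Gen 1 (rule 149): 11001011
Gen 2 (rule 75): 11010011
Gen 3 (rule 62): 10111110
Gen 4 (rule 149): 10011101
Gen 5 (rule 75): 00110100
Gen 6 (rule 62): 01101110
Gen 7 (rule 149): 00000101
Gen 8 (rule 75): 11111000
Gen 9 (rule 62): 10000100
Gen 10 (rule 149): 11110111
Gen 11 (rule 75): 10010101
Gen 12 (rule 62): 11111111

Answer: 11111111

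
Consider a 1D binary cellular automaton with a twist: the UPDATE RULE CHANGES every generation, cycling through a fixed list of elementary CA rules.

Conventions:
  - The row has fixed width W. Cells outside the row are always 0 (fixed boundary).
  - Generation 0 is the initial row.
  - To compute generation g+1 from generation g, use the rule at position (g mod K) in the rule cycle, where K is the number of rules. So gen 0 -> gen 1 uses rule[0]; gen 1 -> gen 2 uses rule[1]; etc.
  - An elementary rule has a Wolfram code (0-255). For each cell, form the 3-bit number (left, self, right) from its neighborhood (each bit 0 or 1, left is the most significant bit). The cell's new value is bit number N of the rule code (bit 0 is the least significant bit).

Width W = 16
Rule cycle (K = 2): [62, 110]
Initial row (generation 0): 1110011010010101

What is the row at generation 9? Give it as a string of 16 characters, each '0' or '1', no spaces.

Gen 0: 1110011010010101
Gen 1 (rule 62): 1001110111111111
Gen 2 (rule 110): 1011011100000001
Gen 3 (rule 62): 1110110010000011
Gen 4 (rule 110): 1011110110000111
Gen 5 (rule 62): 1110001101001100
Gen 6 (rule 110): 1010011111011100
Gen 7 (rule 62): 1111110000110010
Gen 8 (rule 110): 1000010001110110
Gen 9 (rule 62): 1100111011001101

Answer: 1100111011001101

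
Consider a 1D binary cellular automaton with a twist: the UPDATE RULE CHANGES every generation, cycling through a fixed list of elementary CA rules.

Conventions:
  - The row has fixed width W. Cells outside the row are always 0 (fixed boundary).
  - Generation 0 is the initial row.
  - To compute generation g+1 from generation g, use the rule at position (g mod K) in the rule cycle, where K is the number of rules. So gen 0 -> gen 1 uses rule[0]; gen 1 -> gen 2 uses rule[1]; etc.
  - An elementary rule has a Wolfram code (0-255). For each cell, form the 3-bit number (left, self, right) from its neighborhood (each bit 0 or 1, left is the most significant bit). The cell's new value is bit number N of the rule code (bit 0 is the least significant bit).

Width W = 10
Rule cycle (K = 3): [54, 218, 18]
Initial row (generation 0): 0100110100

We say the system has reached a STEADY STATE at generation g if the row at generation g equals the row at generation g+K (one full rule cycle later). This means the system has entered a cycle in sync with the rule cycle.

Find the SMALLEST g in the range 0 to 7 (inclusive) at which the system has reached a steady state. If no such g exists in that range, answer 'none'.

Answer: 3

Derivation:
Gen 0: 0100110100
Gen 1 (rule 54): 1111001110
Gen 2 (rule 218): 1111111111
Gen 3 (rule 18): 0000000000
Gen 4 (rule 54): 0000000000
Gen 5 (rule 218): 0000000000
Gen 6 (rule 18): 0000000000
Gen 7 (rule 54): 0000000000
Gen 8 (rule 218): 0000000000
Gen 9 (rule 18): 0000000000
Gen 10 (rule 54): 0000000000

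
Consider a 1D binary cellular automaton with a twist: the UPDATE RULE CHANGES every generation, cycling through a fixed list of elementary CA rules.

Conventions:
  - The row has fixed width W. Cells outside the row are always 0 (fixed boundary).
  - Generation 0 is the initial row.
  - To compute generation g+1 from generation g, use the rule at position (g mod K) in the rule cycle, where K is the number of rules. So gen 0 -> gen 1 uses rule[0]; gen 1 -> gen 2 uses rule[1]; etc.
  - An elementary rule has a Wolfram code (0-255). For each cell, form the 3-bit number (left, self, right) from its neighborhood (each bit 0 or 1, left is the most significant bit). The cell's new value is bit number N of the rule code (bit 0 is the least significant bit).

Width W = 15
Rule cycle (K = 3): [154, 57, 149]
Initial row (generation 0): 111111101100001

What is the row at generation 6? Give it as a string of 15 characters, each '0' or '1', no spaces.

Answer: 111011001010010

Derivation:
Gen 0: 111111101100001
Gen 1 (rule 154): 111111001010010
Gen 2 (rule 57): 100000100101001
Gen 3 (rule 149): 111110110101101
Gen 4 (rule 154): 111100100001000
Gen 5 (rule 57): 100010011100111
Gen 6 (rule 149): 111011001010010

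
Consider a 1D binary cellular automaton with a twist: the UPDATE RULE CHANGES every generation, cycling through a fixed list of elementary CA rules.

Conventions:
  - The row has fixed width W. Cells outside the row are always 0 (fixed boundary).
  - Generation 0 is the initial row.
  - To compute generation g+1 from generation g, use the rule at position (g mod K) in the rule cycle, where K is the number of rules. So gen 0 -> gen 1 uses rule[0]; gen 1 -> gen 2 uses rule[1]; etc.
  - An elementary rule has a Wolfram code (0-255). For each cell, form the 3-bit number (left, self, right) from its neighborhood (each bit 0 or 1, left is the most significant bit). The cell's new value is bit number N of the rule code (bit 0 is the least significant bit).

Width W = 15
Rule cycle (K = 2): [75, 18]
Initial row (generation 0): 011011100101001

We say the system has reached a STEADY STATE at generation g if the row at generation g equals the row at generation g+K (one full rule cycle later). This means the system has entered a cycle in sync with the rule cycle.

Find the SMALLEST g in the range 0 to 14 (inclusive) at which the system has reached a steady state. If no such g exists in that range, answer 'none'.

Gen 0: 011011100101001
Gen 1 (rule 75): 111010101000010
Gen 2 (rule 18): 000000000100101
Gen 3 (rule 75): 111111111001000
Gen 4 (rule 18): 000000000110100
Gen 5 (rule 75): 111111111110001
Gen 6 (rule 18): 000000000001010
Gen 7 (rule 75): 111111111110000
Gen 8 (rule 18): 000000000001000
Gen 9 (rule 75): 111111111110011
Gen 10 (rule 18): 000000000001100
Gen 11 (rule 75): 111111111111101
Gen 12 (rule 18): 000000000000000
Gen 13 (rule 75): 111111111111111
Gen 14 (rule 18): 000000000000000
Gen 15 (rule 75): 111111111111111
Gen 16 (rule 18): 000000000000000

Answer: 12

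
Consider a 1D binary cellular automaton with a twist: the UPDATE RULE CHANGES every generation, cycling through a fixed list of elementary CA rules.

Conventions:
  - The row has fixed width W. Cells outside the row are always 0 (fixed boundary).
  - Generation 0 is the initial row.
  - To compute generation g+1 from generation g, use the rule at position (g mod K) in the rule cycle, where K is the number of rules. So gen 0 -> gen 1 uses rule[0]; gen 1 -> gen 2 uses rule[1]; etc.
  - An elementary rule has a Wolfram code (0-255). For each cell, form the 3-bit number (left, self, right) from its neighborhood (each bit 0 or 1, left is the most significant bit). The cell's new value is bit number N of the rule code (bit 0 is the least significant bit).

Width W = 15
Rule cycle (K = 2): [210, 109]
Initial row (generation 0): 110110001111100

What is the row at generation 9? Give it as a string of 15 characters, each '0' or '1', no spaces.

Gen 0: 110110001111100
Gen 1 (rule 210): 010011010111110
Gen 2 (rule 109): 010011111100010
Gen 3 (rule 210): 101101111110101
Gen 4 (rule 109): 111111000011111
Gen 5 (rule 210): 011111100101111
Gen 6 (rule 109): 010000100111001
Gen 7 (rule 210): 101001011011110
Gen 8 (rule 109): 111001111110010
Gen 9 (rule 210): 011110111111101

Answer: 011110111111101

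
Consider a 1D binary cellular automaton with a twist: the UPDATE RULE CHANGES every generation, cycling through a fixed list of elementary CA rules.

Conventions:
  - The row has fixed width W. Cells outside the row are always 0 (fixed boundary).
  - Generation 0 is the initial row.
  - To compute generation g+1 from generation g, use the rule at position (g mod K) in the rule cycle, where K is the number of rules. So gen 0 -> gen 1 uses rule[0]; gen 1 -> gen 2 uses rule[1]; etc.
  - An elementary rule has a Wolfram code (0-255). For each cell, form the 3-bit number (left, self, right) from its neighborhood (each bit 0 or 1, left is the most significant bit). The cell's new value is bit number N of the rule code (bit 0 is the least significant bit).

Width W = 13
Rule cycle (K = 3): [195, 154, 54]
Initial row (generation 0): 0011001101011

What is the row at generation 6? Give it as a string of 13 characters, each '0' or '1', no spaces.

Gen 0: 0011001101011
Gen 1 (rule 195): 1101010100001
Gen 2 (rule 154): 1000000010010
Gen 3 (rule 54): 1100000111111
Gen 4 (rule 195): 0101111011111
Gen 5 (rule 154): 1001110011110
Gen 6 (rule 54): 1110001100001

Answer: 1110001100001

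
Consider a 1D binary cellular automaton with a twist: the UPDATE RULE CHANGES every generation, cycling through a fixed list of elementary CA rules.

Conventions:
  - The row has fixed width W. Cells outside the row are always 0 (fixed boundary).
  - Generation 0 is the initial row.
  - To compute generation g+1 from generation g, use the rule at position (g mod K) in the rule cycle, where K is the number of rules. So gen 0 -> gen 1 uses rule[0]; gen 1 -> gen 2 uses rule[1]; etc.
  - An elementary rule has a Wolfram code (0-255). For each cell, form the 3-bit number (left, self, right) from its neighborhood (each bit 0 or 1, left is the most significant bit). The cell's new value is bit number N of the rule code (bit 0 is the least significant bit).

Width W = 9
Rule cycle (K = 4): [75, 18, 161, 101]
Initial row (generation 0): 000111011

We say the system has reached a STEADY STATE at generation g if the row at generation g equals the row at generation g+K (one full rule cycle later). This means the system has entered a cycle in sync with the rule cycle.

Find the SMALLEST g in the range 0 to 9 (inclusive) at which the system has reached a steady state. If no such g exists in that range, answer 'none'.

Gen 0: 000111011
Gen 1 (rule 75): 111101011
Gen 2 (rule 18): 000000000
Gen 3 (rule 161): 111111111
Gen 4 (rule 101): 000000001
Gen 5 (rule 75): 111111110
Gen 6 (rule 18): 000000001
Gen 7 (rule 161): 111111100
Gen 8 (rule 101): 000000101
Gen 9 (rule 75): 111111000
Gen 10 (rule 18): 000000100
Gen 11 (rule 161): 111110001
Gen 12 (rule 101): 000010101
Gen 13 (rule 75): 111100000

Answer: none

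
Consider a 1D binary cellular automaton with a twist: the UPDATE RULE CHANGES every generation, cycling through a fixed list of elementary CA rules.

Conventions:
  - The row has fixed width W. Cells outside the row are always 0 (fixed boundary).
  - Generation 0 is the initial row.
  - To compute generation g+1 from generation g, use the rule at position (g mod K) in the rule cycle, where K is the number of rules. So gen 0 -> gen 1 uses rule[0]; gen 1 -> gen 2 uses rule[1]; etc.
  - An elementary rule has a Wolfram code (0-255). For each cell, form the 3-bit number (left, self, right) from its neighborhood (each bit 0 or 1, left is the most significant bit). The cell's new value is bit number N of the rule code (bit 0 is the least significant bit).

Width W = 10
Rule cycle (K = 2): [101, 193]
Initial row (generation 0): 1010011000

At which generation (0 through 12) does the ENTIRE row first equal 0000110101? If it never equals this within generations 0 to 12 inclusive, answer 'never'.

Answer: never

Derivation:
Gen 0: 1010011000
Gen 1 (rule 101): 1110001011
Gen 2 (rule 193): 0110100001
Gen 3 (rule 101): 0011101101
Gen 4 (rule 193): 1001100100
Gen 5 (rule 101): 1000100101
Gen 6 (rule 193): 0010000000
Gen 7 (rule 101): 1010111111
Gen 8 (rule 193): 0000011111
Gen 9 (rule 101): 1111000001
Gen 10 (rule 193): 0111011100
Gen 11 (rule 101): 0001100101
Gen 12 (rule 193): 1100100000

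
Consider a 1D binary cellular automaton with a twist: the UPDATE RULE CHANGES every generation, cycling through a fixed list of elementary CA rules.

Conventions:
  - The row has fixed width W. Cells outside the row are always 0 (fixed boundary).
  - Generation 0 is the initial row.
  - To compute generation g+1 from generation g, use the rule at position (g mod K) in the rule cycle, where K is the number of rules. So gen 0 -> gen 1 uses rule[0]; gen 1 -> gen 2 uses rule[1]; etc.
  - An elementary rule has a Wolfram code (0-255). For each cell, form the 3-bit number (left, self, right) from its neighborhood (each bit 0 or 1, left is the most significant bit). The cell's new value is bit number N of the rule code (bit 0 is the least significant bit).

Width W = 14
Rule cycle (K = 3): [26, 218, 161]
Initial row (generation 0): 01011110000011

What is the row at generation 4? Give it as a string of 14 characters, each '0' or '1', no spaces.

Answer: 00100000000101

Derivation:
Gen 0: 01011110000011
Gen 1 (rule 26): 10010001000110
Gen 2 (rule 218): 01101010101111
Gen 3 (rule 161): 00010101010110
Gen 4 (rule 26): 00100000000101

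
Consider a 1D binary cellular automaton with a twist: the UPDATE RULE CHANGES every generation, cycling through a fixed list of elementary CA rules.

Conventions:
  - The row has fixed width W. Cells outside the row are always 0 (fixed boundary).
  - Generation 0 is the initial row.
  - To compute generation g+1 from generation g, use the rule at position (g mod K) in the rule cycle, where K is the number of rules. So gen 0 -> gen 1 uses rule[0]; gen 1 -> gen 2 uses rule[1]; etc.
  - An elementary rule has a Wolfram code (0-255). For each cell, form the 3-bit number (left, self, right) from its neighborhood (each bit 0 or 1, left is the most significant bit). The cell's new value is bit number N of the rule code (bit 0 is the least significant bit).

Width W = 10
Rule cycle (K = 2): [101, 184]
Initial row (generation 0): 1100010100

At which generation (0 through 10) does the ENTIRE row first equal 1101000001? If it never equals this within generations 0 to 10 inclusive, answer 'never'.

Gen 0: 1100010100
Gen 1 (rule 101): 0101011101
Gen 2 (rule 184): 0010111010
Gen 3 (rule 101): 1011001110
Gen 4 (rule 184): 0110101101
Gen 5 (rule 101): 0011110111
Gen 6 (rule 184): 0011101110
Gen 7 (rule 101): 1000110010
Gen 8 (rule 184): 0100101001
Gen 9 (rule 101): 0100111001
Gen 10 (rule 184): 0010110100

Answer: never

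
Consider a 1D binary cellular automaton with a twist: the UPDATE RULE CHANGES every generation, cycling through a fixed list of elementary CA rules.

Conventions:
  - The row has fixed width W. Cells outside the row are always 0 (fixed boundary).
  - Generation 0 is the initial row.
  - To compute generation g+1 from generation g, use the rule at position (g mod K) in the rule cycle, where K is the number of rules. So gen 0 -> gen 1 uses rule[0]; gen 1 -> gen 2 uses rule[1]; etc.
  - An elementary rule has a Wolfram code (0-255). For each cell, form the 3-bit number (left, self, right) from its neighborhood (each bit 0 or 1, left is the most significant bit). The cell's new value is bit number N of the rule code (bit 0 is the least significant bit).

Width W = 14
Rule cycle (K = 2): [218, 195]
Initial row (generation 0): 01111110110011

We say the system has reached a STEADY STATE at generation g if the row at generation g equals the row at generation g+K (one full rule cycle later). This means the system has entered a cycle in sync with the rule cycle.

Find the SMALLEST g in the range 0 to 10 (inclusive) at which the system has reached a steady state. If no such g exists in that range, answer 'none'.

Answer: 3

Derivation:
Gen 0: 01111110110011
Gen 1 (rule 218): 11111110111111
Gen 2 (rule 195): 01111110011111
Gen 3 (rule 218): 11111111111111
Gen 4 (rule 195): 01111111111111
Gen 5 (rule 218): 11111111111111
Gen 6 (rule 195): 01111111111111
Gen 7 (rule 218): 11111111111111
Gen 8 (rule 195): 01111111111111
Gen 9 (rule 218): 11111111111111
Gen 10 (rule 195): 01111111111111
Gen 11 (rule 218): 11111111111111
Gen 12 (rule 195): 01111111111111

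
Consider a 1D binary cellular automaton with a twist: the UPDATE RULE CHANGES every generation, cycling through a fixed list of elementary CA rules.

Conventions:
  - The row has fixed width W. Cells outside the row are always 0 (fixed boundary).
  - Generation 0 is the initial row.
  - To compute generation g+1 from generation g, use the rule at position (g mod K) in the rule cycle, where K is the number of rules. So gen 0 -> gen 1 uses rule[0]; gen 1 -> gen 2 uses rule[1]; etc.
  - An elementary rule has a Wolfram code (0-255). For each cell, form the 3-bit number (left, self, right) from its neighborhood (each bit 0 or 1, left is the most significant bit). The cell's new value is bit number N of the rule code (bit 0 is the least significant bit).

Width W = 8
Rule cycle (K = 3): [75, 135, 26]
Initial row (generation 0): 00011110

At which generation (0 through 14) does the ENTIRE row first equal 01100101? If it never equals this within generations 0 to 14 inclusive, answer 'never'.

Gen 0: 00011110
Gen 1 (rule 75): 11110010
Gen 2 (rule 135): 01100110
Gen 3 (rule 26): 11011101
Gen 4 (rule 75): 11010100
Gen 5 (rule 135): 00010101
Gen 6 (rule 26): 00100000
Gen 7 (rule 75): 11001111
Gen 8 (rule 135): 00010110
Gen 9 (rule 26): 00100101
Gen 10 (rule 75): 11001000
Gen 11 (rule 135): 00011011
Gen 12 (rule 26): 00110010
Gen 13 (rule 75): 11110100
Gen 14 (rule 135): 01100101

Answer: 14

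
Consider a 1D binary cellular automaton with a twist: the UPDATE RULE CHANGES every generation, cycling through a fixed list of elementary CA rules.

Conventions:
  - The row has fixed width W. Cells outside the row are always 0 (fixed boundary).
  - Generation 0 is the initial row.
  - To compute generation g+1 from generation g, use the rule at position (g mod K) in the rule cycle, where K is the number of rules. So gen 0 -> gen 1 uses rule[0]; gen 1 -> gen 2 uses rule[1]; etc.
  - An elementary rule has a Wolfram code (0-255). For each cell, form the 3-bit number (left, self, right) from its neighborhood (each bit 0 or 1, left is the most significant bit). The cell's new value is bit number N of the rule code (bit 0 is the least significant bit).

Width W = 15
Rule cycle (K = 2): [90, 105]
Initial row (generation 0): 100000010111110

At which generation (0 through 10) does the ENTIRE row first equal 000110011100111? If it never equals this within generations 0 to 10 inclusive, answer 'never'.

Gen 0: 100000010111110
Gen 1 (rule 90): 010000100100011
Gen 2 (rule 105): 000110000001011
Gen 3 (rule 90): 001111000010011
Gen 4 (rule 105): 101001011000011
Gen 5 (rule 90): 000110011100111
Gen 6 (rule 105): 110110010100101
Gen 7 (rule 90): 110111100011000
Gen 8 (rule 105): 111100101011011
Gen 9 (rule 90): 100111000011011
Gen 10 (rule 105): 000101011011111

Answer: 5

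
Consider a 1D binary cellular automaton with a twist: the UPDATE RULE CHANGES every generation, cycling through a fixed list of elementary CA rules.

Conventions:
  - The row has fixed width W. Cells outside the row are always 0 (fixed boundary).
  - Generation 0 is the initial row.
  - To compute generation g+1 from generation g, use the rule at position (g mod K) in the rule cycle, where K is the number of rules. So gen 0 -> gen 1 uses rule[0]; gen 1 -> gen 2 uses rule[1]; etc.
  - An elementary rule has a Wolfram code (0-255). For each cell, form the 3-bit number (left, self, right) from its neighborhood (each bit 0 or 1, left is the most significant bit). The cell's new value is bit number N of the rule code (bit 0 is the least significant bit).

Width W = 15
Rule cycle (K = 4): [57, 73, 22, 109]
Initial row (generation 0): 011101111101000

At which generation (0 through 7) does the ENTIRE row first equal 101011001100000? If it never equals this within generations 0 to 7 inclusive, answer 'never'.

Answer: 5

Derivation:
Gen 0: 011101111101000
Gen 1 (rule 57): 010011000010111
Gen 2 (rule 73): 000011011000101
Gen 3 (rule 22): 000100000101101
Gen 4 (rule 109): 110101110111111
Gen 5 (rule 57): 101011001100000
Gen 6 (rule 73): 000011001101111
Gen 7 (rule 22): 000100110000000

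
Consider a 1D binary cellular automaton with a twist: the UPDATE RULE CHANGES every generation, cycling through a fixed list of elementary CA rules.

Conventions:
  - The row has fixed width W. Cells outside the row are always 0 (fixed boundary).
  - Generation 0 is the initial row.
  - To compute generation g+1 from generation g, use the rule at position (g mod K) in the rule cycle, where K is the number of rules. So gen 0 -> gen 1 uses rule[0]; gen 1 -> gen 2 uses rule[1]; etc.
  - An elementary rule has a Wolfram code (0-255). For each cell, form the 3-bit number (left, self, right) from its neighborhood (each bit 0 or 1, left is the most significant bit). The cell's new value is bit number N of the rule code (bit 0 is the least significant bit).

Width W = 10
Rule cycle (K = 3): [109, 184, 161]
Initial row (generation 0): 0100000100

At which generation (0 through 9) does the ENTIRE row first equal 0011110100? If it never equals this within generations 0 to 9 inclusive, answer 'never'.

Answer: 9

Derivation:
Gen 0: 0100000100
Gen 1 (rule 109): 0101110101
Gen 2 (rule 184): 0011101010
Gen 3 (rule 161): 1001010100
Gen 4 (rule 109): 1001111101
Gen 5 (rule 184): 0101111010
Gen 6 (rule 161): 0010110100
Gen 7 (rule 109): 1011111101
Gen 8 (rule 184): 0111111010
Gen 9 (rule 161): 0011110100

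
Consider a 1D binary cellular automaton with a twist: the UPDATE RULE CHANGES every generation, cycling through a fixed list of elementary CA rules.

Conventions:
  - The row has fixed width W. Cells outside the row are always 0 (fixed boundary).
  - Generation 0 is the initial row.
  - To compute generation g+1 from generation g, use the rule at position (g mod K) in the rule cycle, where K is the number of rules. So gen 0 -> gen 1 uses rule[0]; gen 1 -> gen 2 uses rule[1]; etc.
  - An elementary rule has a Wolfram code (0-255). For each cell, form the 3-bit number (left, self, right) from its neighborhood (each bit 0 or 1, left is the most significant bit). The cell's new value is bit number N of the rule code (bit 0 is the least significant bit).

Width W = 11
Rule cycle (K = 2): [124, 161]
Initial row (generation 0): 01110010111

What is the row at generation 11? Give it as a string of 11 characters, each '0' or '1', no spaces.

Gen 0: 01110010111
Gen 1 (rule 124): 01011011101
Gen 2 (rule 161): 00100101010
Gen 3 (rule 124): 00110111111
Gen 4 (rule 161): 10001011110
Gen 5 (rule 124): 11001110011
Gen 6 (rule 161): 00000100000
Gen 7 (rule 124): 00000110000
Gen 8 (rule 161): 11110000111
Gen 9 (rule 124): 10011000101
Gen 10 (rule 161): 00000010010
Gen 11 (rule 124): 00000011011

Answer: 00000011011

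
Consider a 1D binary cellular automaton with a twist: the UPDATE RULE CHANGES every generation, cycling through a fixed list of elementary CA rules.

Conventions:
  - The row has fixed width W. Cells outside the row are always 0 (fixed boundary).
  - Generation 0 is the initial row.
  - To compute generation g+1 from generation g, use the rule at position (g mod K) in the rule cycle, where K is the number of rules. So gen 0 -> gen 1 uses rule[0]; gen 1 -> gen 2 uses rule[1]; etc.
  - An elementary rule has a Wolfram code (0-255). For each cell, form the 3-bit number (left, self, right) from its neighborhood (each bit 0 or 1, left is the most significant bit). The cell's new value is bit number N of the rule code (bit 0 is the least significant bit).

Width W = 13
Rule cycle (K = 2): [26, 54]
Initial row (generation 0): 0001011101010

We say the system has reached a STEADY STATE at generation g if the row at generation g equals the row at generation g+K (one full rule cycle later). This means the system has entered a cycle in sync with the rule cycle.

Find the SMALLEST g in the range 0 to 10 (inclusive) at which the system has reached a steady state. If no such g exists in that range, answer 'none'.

Gen 0: 0001011101010
Gen 1 (rule 26): 0010010000001
Gen 2 (rule 54): 0111111000011
Gen 3 (rule 26): 1100000100110
Gen 4 (rule 54): 0010001111001
Gen 5 (rule 26): 0101011000110
Gen 6 (rule 54): 1111100101001
Gen 7 (rule 26): 1000011000110
Gen 8 (rule 54): 1100100101001
Gen 9 (rule 26): 1011011000110
Gen 10 (rule 54): 1100100101001
Gen 11 (rule 26): 1011011000110
Gen 12 (rule 54): 1100100101001

Answer: 8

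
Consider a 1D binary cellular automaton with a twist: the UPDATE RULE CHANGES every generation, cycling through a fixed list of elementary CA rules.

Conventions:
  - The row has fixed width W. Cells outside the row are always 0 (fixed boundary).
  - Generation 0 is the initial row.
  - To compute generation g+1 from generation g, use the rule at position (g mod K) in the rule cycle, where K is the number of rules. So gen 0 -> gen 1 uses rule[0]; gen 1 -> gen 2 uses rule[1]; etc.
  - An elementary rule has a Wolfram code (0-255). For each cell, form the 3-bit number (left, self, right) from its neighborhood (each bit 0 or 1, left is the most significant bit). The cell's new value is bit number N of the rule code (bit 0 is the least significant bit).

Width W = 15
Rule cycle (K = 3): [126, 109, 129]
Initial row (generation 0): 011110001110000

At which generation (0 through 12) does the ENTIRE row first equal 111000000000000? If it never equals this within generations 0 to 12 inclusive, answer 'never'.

Gen 0: 011110001110000
Gen 1 (rule 126): 110011011011000
Gen 2 (rule 109): 110011111111011
Gen 3 (rule 129): 000001111110000
Gen 4 (rule 126): 000011000011000
Gen 5 (rule 109): 111011011011011
Gen 6 (rule 129): 010000000000000
Gen 7 (rule 126): 111000000000000
Gen 8 (rule 109): 101011111111111
Gen 9 (rule 129): 000001111111110
Gen 10 (rule 126): 000011000000011
Gen 11 (rule 109): 111011011111011
Gen 12 (rule 129): 010000001110000

Answer: 7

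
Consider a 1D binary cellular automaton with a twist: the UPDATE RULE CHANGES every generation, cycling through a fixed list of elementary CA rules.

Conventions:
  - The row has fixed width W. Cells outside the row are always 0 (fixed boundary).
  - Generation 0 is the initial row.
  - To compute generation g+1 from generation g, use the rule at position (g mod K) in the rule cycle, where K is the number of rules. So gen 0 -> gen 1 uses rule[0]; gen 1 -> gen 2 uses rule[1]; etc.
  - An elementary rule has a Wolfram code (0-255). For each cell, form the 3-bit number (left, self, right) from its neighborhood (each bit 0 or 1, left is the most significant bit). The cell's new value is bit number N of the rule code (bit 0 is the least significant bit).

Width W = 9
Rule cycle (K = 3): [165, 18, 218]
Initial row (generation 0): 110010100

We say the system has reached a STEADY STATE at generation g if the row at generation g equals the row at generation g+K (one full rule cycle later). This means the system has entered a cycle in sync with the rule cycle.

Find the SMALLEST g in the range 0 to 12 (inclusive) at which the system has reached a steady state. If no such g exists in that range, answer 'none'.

Gen 0: 110010100
Gen 1 (rule 165): 000011101
Gen 2 (rule 18): 000100000
Gen 3 (rule 218): 001010000
Gen 4 (rule 165): 101110111
Gen 5 (rule 18): 000000000
Gen 6 (rule 218): 000000000
Gen 7 (rule 165): 111111111
Gen 8 (rule 18): 000000000
Gen 9 (rule 218): 000000000
Gen 10 (rule 165): 111111111
Gen 11 (rule 18): 000000000
Gen 12 (rule 218): 000000000
Gen 13 (rule 165): 111111111
Gen 14 (rule 18): 000000000
Gen 15 (rule 218): 000000000

Answer: 5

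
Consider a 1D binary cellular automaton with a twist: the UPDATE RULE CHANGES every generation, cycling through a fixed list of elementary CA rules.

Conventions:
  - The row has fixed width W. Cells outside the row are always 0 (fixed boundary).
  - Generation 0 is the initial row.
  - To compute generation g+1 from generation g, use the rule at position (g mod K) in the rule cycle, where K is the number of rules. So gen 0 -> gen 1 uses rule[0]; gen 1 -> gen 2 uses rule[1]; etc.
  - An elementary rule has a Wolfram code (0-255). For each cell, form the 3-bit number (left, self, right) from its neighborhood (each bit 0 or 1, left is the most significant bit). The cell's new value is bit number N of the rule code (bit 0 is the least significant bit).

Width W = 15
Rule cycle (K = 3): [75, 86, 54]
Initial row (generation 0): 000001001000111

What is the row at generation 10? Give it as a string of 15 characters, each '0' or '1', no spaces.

Gen 0: 000001001000111
Gen 1 (rule 75): 111110010011101
Gen 2 (rule 86): 000011111100101
Gen 3 (rule 54): 000100000011111
Gen 4 (rule 75): 111001111110001
Gen 5 (rule 86): 001110000011011
Gen 6 (rule 54): 010001000100100
Gen 7 (rule 75): 100110011001001
Gen 8 (rule 86): 111011101111111
Gen 9 (rule 54): 000100010000000
Gen 10 (rule 75): 111001100111111

Answer: 111001100111111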